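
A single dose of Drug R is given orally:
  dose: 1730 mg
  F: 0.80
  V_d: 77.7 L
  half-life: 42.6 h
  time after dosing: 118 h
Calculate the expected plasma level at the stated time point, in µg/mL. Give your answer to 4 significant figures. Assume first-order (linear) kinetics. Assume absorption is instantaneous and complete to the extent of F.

Amount reaching circulation = F × Dose = 0.80 × 1730 = 1384 mg
C₀ = F·Dose / Vd = 1384 / 77.7 = 17.81 mg/L
k = ln2 / t½ = 0.693147 / 42.6 = 0.01627 h⁻¹
C = C₀ · e^(−k·t) = 17.81 × e^(−0.01627 × 118)
  = 17.81 × 0.1466 = 2.611 mg/L
(2.611 mg/L = 2.611 µg/mL)

2.611 µg/mL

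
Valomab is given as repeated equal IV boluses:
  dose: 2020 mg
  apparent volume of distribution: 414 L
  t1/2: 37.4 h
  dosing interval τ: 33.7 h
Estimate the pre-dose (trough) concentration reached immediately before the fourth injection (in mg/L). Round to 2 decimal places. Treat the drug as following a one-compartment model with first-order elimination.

C₀ per dose = Dose / Vd = 2020 / 414 = 4.879 mg/L
k = ln2 / t½ = 0.693147 / 37.4 = 0.01853 h⁻¹
Fraction remaining after one interval: r = e^(−kτ) = e^(−0.01853 × 33.7) = 0.5356
Before dose 4, 3 doses have been given (aged 1τ, 2τ, 3τ).
C_trough = C₀ × (r + r² + … + r^3) = C₀ × r(1−r^3)/(1−r)
        = 4.879 × 0.5356 × (1 − 0.1536) / (1 − 0.5356) = 4.763 mg/L

4.76 mg/L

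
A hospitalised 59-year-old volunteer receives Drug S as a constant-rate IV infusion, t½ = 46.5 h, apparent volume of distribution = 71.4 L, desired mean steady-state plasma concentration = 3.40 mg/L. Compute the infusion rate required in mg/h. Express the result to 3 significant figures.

3.62 mg/h

k = ln2 / t½ = 0.693147 / 46.5 = 0.01491 h⁻¹
CL = k × Vd = 0.01491 × 71.4 = 1.065 L/h
At steady state, infusion rate R₀ = Css × CL = 3.40 × 1.065 = 3.621 mg/h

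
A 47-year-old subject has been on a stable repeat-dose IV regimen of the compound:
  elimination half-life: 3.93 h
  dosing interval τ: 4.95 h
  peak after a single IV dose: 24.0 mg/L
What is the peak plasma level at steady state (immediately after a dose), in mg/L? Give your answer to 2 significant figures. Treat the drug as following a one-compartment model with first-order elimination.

k = ln2 / t½ = 0.693147 / 3.93 = 0.1764 h⁻¹
e^(−kτ) = e^(−0.1764 × 4.95) = 0.4176
Accumulation ratio R = 1 / (1 − e^(−kτ)) = 1 / (1 − 0.4176) = 1.717
Steady-state peak = C₀ × R = 24.0 × 1.717 = 41.21 mg/L

41 mg/L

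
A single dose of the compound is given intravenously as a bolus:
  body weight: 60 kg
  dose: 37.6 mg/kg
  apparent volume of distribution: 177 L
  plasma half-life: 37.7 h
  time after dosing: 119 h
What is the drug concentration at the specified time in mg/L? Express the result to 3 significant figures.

1.43 mg/L

Total dose = 37.6 × 60 = 2256 mg
C₀ = Dose / Vd = 2256 / 177 = 12.75 mg/L
k = ln2 / t½ = 0.693147 / 37.7 = 0.01839 h⁻¹
C = C₀ · e^(−k·t) = 12.75 × e^(−0.01839 × 119)
  = 12.75 × 0.1121 = 1.429 mg/L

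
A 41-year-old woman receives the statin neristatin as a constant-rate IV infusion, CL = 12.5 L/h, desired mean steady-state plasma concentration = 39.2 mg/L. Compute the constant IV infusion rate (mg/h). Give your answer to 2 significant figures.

490 mg/h

At steady state, infusion rate R₀ = Css × CL = 39.2 × 12.50 = 490.0 mg/h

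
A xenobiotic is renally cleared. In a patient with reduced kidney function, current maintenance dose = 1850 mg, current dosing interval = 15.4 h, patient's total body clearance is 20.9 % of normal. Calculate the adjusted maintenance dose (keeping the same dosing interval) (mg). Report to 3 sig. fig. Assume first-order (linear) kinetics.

387 mg

To keep the same average steady-state level, dosing rate must scale with clearance.
CL ratio = 20.9 / 100 = 0.2090
New dose (same interval) = 1850 × 0.2090 = 386.7 mg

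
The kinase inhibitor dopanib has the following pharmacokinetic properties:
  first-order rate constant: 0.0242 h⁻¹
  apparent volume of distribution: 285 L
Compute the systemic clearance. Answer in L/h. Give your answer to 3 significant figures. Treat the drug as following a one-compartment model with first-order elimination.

6.90 L/h

CL = k × Vd = 0.0242 × 285 = 6.897 L/h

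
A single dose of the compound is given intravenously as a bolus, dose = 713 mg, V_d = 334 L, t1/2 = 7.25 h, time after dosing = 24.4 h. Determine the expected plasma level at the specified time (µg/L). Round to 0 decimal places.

C₀ = Dose / Vd = 713.0 / 334 = 2.135 mg/L
k = ln2 / t½ = 0.693147 / 7.25 = 0.09561 h⁻¹
C = C₀ · e^(−k·t) = 2.135 × e^(−0.09561 × 24.4)
  = 2.135 × 0.09702 = 0.2071 mg/L
Convert: 0.2071 mg/L × 1000 = 207.1 µg/L

207 µg/L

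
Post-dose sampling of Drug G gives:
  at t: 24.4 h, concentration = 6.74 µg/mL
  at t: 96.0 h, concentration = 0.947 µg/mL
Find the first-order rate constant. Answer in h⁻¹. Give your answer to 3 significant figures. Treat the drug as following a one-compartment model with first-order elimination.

k = ln(C₁/C₂) / (t₂ − t₁) = ln(6.74/0.947) / (96.0 − 24.4)
  = 1.963 / 71.60 = 0.02742 h⁻¹

0.0274 h⁻¹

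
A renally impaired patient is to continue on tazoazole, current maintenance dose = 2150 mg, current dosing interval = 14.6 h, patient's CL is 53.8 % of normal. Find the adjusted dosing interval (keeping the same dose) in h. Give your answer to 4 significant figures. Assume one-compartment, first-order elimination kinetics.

To keep the same average steady-state level, dosing rate must scale with clearance.
CL ratio = 53.8 / 100 = 0.5380
New interval (same dose) = 14.6 / 0.5380 = 27.14 h

27.14 h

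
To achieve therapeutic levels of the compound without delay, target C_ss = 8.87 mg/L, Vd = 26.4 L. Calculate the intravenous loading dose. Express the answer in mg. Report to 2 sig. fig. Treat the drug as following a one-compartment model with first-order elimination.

LD = Css × Vd = 8.87 × 26.4 = 234.2 mg

230 mg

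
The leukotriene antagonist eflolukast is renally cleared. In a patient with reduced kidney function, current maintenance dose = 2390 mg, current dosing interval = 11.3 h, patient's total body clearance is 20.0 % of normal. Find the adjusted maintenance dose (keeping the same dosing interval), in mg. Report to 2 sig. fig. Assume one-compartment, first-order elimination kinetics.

480 mg

To keep the same average steady-state level, dosing rate must scale with clearance.
CL ratio = 20.0 / 100 = 0.2000
New dose (same interval) = 2390 × 0.2000 = 478.0 mg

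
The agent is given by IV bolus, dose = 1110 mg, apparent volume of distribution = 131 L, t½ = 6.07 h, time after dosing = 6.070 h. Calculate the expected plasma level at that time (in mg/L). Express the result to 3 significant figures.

C₀ = Dose / Vd = 1110 / 131 = 8.473 mg/L
k = ln2 / t½ = 0.693147 / 6.07 = 0.1142 h⁻¹
t / t½ = 6.070 / 6.07 = 1 half-lives
C = C₀ × (1/2)^1 = 8.473 × 0.5000 = 4.237 mg/L

4.24 mg/L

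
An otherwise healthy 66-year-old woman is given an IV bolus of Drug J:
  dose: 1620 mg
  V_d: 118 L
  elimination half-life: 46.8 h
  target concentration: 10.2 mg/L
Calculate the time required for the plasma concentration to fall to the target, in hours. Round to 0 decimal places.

20 h

C₀ = Dose / Vd = 1620 / 118 = 13.73 mg/L
k = ln2 / t½ = 0.693147 / 46.8 = 0.01481 h⁻¹
t = ln(C₀ / C) / k = ln(13.73 / 10.2) / 0.01481
  = ln(1.346) / 0.01481 = 0.2971 / 0.01481 = 20.06 h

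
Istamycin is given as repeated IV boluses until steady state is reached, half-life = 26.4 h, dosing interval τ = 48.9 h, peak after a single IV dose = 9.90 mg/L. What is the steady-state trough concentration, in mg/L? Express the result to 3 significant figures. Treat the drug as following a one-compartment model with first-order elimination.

k = ln2 / t½ = 0.693147 / 26.4 = 0.02626 h⁻¹
e^(−kτ) = e^(−0.02626 × 48.9) = 0.2769
Accumulation ratio R = 1 / (1 − e^(−kτ)) = 1 / (1 − 0.2769) = 1.383
Steady-state trough = C₀ × R × e^(−kτ) = 9.90 × 1.383 × 0.2769 = 3.791 mg/L

3.79 mg/L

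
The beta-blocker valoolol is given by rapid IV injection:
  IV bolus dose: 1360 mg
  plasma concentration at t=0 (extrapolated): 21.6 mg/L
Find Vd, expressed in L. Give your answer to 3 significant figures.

Vd = Dose / C₀ = 1360 / 21.6 = 62.96 L

63.0 L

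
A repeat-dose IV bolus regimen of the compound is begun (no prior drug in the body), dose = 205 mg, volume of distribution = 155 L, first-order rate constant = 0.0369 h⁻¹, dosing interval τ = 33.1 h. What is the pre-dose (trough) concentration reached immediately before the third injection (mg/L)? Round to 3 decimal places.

0.505 mg/L

C₀ per dose = Dose / Vd = 205 / 155 = 1.323 mg/L
Fraction remaining after one interval: r = e^(−kτ) = e^(−0.03690 × 33.1) = 0.2948
Before dose 3, 2 doses have been given (aged 1τ, 2τ).
C_trough = C₀ × (r + r²) = 1.323 × (0.2948 + 0.08691) = 0.5050 mg/L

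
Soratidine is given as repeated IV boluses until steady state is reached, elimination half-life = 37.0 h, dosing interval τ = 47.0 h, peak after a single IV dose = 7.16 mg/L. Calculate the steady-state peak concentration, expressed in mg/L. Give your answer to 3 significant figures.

k = ln2 / t½ = 0.693147 / 37.0 = 0.01873 h⁻¹
e^(−kτ) = e^(−0.01873 × 47.0) = 0.4147
Accumulation ratio R = 1 / (1 − e^(−kτ)) = 1 / (1 − 0.4147) = 1.709
Steady-state peak = C₀ × R = 7.16 × 1.709 = 12.24 mg/L

12.2 mg/L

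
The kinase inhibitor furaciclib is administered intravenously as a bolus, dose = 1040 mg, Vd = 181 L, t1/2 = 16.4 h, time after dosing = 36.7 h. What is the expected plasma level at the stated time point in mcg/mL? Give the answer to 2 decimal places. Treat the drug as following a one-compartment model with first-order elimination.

1.22 mcg/mL

C₀ = Dose / Vd = 1040 / 181 = 5.746 mg/L
k = ln2 / t½ = 0.693147 / 16.4 = 0.04227 h⁻¹
C = C₀ · e^(−k·t) = 5.746 × e^(−0.04227 × 36.7)
  = 5.746 × 0.2120 = 1.218 mg/L
(1.218 mg/L = 1.218 mcg/mL)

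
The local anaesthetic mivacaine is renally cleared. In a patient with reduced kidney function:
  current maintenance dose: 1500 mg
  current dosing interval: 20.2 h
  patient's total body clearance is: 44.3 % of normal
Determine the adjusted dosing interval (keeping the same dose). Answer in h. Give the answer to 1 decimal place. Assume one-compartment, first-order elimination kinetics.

45.6 h

To keep the same average steady-state level, dosing rate must scale with clearance.
CL ratio = 44.3 / 100 = 0.4430
New interval (same dose) = 20.2 / 0.4430 = 45.60 h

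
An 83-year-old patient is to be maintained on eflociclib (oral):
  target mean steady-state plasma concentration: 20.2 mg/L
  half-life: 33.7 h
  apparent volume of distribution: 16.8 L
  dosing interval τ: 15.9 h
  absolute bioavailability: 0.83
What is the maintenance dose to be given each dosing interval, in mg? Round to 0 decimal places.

k = ln2 / t½ = 0.693147 / 33.7 = 0.02057 h⁻¹
CL = k × Vd = 0.02057 × 16.8 = 0.3456 L/h
At steady state, F × (Dose/τ) = Css × CL.
Dose = Css × CL × τ / F = 20.2 × 0.3456 × 15.9 / 0.83 = 133.7 mg

134 mg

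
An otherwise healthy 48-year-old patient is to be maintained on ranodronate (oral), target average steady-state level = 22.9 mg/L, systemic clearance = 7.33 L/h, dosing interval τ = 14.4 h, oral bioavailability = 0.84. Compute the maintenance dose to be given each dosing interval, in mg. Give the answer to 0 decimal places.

At steady state, F × (Dose/τ) = Css × CL.
Dose = Css × CL × τ / F = 22.9 × 7.330 × 14.4 / 0.84 = 2878 mg

2878 mg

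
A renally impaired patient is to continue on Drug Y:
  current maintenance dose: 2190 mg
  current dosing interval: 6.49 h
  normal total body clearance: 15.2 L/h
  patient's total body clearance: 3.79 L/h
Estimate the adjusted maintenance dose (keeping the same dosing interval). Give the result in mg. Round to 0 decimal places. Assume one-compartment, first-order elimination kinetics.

546 mg

To keep the same average steady-state level, dosing rate must scale with clearance.
CL ratio = 3.79 / 15.2 = 0.2493
New dose (same interval) = 2190 × 0.2493 = 546.0 mg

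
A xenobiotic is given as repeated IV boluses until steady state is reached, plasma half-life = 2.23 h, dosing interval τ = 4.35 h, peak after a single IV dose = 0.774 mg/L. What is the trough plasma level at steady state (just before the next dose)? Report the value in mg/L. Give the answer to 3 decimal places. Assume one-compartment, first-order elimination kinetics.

k = ln2 / t½ = 0.693147 / 2.23 = 0.3108 h⁻¹
e^(−kτ) = e^(−0.3108 × 4.35) = 0.2587
Accumulation ratio R = 1 / (1 − e^(−kτ)) = 1 / (1 − 0.2587) = 1.349
Steady-state trough = C₀ × R × e^(−kτ) = 0.774 × 1.349 × 0.2587 = 0.2701 mg/L

0.270 mg/L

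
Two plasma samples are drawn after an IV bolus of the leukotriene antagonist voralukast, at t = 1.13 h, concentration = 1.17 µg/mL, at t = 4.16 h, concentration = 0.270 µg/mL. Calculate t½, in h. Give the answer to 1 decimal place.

1.4 h

k = ln(C₁/C₂) / (t₂ − t₁) = ln(1.17/0.270) / (4.16 − 1.13)
  = 1.466 / 3.030 = 0.4838 h⁻¹
t½ = ln2 / k = 0.693147 / 0.4838 = 1.433 h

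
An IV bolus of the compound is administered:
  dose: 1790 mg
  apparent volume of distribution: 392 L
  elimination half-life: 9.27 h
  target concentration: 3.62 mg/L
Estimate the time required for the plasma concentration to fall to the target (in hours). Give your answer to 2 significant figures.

3.1 h

C₀ = Dose / Vd = 1790 / 392 = 4.566 mg/L
k = ln2 / t½ = 0.693147 / 9.27 = 0.07477 h⁻¹
t = ln(C₀ / C) / k = ln(4.566 / 3.62) / 0.07477
  = ln(1.261) / 0.07477 = 0.2319 / 0.07477 = 3.102 h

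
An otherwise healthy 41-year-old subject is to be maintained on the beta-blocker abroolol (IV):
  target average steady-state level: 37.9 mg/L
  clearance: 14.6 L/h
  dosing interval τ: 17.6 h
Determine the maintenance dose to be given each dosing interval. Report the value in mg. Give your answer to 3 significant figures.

At steady state, Dose/τ = Css × CL.
Dose = Css × CL × τ = 37.9 × 14.60 × 17.6 = 9739 mg

9740 mg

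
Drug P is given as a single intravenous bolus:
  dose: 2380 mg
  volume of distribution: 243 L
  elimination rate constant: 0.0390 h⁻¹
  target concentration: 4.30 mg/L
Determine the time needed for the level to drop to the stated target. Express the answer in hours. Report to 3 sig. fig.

21.1 h

C₀ = Dose / Vd = 2380 / 243 = 9.794 mg/L
t = ln(C₀ / C) / k = ln(9.794 / 4.30) / 0.03900
  = ln(2.278) / 0.03900 = 0.8233 / 0.03900 = 21.11 h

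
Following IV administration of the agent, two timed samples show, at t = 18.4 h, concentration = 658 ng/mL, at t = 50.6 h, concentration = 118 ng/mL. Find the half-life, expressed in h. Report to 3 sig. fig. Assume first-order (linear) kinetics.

k = ln(C₁/C₂) / (t₂ − t₁) = ln(658/118) / (50.6 − 18.4)
  = 1.719 / 32.20 = 0.05339 h⁻¹
t½ = ln2 / k = 0.693147 / 0.05339 = 12.98 h

13.0 h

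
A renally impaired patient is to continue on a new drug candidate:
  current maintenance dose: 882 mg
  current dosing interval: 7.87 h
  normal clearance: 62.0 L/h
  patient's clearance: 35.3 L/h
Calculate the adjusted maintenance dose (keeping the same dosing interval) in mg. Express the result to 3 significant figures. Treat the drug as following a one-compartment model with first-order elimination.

502 mg

To keep the same average steady-state level, dosing rate must scale with clearance.
CL ratio = 35.3 / 62.0 = 0.5694
New dose (same interval) = 882 × 0.5694 = 502.2 mg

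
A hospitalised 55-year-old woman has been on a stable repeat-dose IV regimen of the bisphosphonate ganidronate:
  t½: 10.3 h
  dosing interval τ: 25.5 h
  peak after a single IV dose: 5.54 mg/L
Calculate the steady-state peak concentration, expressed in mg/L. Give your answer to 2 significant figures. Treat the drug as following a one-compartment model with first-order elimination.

k = ln2 / t½ = 0.693147 / 10.3 = 0.06730 h⁻¹
e^(−kτ) = e^(−0.06730 × 25.5) = 0.1798
Accumulation ratio R = 1 / (1 − e^(−kτ)) = 1 / (1 − 0.1798) = 1.219
Steady-state peak = C₀ × R = 5.54 × 1.219 = 6.753 mg/L

6.8 mg/L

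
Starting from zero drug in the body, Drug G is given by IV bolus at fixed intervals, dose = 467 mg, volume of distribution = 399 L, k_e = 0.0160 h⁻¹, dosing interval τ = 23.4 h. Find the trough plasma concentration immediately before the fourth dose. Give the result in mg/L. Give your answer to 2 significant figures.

C₀ per dose = Dose / Vd = 467 / 399 = 1.170 mg/L
Fraction remaining after one interval: r = e^(−kτ) = e^(−0.01600 × 23.4) = 0.6877
Before dose 4, 3 doses have been given (aged 1τ, 2τ, 3τ).
C_trough = C₀ × (r + r² + … + r^3) = C₀ × r(1−r^3)/(1−r)
        = 1.170 × 0.6877 × (1 − 0.3252) / (1 − 0.6877) = 1.739 mg/L

1.7 mg/L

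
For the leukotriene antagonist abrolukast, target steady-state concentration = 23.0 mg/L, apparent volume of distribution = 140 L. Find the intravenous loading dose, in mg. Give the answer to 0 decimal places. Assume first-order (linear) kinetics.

LD = Css × Vd = 23.0 × 140 = 3220 mg

3220 mg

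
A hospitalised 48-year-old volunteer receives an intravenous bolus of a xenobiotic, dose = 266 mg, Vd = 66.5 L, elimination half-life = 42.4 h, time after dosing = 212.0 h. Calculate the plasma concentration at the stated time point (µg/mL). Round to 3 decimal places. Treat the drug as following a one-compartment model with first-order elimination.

0.125 µg/mL

C₀ = Dose / Vd = 266.0 / 66.5 = 4.000 mg/L
k = ln2 / t½ = 0.693147 / 42.4 = 0.01635 h⁻¹
t / t½ = 212.0 / 42.4 = 5 half-lives
C = C₀ × (1/2)^5 = 4.000 × 0.03125 = 0.1250 mg/L
(0.1250 mg/L = 0.1250 µg/mL)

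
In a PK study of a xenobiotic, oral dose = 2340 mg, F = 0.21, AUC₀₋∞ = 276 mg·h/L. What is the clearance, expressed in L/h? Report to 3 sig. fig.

CL = F·Dose / AUC = 0.21 × 2340 / 276 = 1.780 L/h

1.78 L/h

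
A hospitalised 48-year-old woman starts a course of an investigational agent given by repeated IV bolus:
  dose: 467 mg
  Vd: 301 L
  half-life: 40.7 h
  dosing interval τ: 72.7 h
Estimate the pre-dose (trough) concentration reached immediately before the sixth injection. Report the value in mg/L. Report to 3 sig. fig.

0.632 mg/L

C₀ per dose = Dose / Vd = 467 / 301 = 1.551 mg/L
k = ln2 / t½ = 0.693147 / 40.7 = 0.01703 h⁻¹
Fraction remaining after one interval: r = e^(−kτ) = e^(−0.01703 × 72.7) = 0.2899
Before dose 6, 5 doses have been given (aged 1τ, 2τ, 3τ, 4τ, 5τ).
C_trough = C₀ × (r + r² + … + r^5) = C₀ × r(1−r^5)/(1−r)
        = 1.551 × 0.2899 × (1 − 0.002048) / (1 − 0.2899) = 0.6319 mg/L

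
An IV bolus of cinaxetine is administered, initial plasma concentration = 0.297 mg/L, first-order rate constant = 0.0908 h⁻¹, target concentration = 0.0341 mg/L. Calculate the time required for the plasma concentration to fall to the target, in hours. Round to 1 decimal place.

23.8 h

t = ln(C₀ / C) / k = ln(0.2970 / 0.0341) / 0.09080
  = ln(8.710) / 0.09080 = 2.164 / 0.09080 = 23.83 h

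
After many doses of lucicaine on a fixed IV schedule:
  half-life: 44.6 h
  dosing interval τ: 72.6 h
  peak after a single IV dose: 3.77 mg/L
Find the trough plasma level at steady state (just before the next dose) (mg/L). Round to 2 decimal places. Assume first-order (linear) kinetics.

k = ln2 / t½ = 0.693147 / 44.6 = 0.01554 h⁻¹
e^(−kτ) = e^(−0.01554 × 72.6) = 0.3236
Accumulation ratio R = 1 / (1 − e^(−kτ)) = 1 / (1 − 0.3236) = 1.478
Steady-state trough = C₀ × R × e^(−kτ) = 3.77 × 1.478 × 0.3236 = 1.803 mg/L

1.80 mg/L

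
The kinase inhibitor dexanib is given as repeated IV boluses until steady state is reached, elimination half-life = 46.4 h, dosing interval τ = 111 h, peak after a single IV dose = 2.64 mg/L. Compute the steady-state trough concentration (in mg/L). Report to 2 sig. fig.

0.62 mg/L

k = ln2 / t½ = 0.693147 / 46.4 = 0.01494 h⁻¹
e^(−kτ) = e^(−0.01494 × 111) = 0.1905
Accumulation ratio R = 1 / (1 − e^(−kτ)) = 1 / (1 − 0.1905) = 1.235
Steady-state trough = C₀ × R × e^(−kτ) = 2.64 × 1.235 × 0.1905 = 0.6211 mg/L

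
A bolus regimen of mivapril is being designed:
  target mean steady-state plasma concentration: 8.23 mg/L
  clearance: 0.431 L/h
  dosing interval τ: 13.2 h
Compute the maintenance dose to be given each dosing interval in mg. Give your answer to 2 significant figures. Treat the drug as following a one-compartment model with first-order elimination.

At steady state, Dose/τ = Css × CL.
Dose = Css × CL × τ = 8.23 × 0.4310 × 13.2 = 46.82 mg

47 mg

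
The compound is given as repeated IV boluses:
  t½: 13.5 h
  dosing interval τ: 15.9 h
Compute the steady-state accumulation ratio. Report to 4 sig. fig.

k = ln2 / t½ = 0.693147 / 13.5 = 0.05134 h⁻¹
e^(−kτ) = e^(−0.05134 × 15.9) = 0.4421
Accumulation ratio R = 1 / (1 − e^(−kτ)) = 1 / (1 − 0.4421) = 1.792

1.792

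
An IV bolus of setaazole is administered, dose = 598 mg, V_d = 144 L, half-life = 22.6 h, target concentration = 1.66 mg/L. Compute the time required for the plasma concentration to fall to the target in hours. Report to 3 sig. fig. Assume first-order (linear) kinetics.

C₀ = Dose / Vd = 598.0 / 144 = 4.153 mg/L
k = ln2 / t½ = 0.693147 / 22.6 = 0.03067 h⁻¹
t = ln(C₀ / C) / k = ln(4.153 / 1.66) / 0.03067
  = ln(2.502) / 0.03067 = 0.9171 / 0.03067 = 29.90 h

29.9 h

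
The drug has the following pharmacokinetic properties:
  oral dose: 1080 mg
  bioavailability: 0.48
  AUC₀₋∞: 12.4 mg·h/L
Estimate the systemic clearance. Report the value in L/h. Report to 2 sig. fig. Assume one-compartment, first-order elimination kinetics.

42 L/h

CL = F·Dose / AUC = 0.48 × 1080 / 12.4 = 41.81 L/h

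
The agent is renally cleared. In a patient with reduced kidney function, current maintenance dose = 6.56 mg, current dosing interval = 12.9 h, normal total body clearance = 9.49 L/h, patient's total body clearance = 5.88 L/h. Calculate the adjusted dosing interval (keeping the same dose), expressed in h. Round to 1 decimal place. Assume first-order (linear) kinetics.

To keep the same average steady-state level, dosing rate must scale with clearance.
CL ratio = 5.88 / 9.49 = 0.6196
New interval (same dose) = 12.9 / 0.6196 = 20.82 h

20.8 h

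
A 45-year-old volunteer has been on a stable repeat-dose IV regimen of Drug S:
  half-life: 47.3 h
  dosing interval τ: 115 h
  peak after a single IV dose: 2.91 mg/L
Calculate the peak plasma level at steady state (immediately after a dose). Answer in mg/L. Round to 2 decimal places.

3.57 mg/L

k = ln2 / t½ = 0.693147 / 47.3 = 0.01465 h⁻¹
e^(−kτ) = e^(−0.01465 × 115) = 0.1855
Accumulation ratio R = 1 / (1 − e^(−kτ)) = 1 / (1 − 0.1855) = 1.228
Steady-state peak = C₀ × R = 2.91 × 1.228 = 3.573 mg/L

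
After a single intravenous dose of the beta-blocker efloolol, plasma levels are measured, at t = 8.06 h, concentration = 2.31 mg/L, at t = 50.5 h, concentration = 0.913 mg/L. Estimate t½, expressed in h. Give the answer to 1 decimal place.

31.7 h

k = ln(C₁/C₂) / (t₂ − t₁) = ln(2.31/0.913) / (50.5 − 8.06)
  = 0.9283 / 42.44 = 0.02187 h⁻¹
t½ = ln2 / k = 0.693147 / 0.02187 = 31.69 h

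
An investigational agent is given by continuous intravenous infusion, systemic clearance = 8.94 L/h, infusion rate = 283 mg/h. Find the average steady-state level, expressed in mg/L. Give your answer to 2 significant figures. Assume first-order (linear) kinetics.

32 mg/L

At steady state Css = R₀ / CL = 283 / 8.940 = 31.66 mg/L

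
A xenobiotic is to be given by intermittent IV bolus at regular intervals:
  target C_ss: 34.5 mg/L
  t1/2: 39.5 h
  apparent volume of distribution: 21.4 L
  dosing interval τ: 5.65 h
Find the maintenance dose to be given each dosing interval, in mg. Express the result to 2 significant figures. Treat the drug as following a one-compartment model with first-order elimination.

73 mg

k = ln2 / t½ = 0.693147 / 39.5 = 0.01755 h⁻¹
CL = k × Vd = 0.01755 × 21.4 = 0.3756 L/h
At steady state, Dose/τ = Css × CL.
Dose = Css × CL × τ = 34.5 × 0.3756 × 5.65 = 73.21 mg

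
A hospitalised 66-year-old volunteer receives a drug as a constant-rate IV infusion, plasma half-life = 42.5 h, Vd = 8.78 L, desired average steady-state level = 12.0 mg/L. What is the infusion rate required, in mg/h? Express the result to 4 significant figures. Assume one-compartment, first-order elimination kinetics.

k = ln2 / t½ = 0.693147 / 42.5 = 0.01631 h⁻¹
CL = k × Vd = 0.01631 × 8.78 = 0.1432 L/h
At steady state, infusion rate R₀ = Css × CL = 12.0 × 0.1432 = 1.718 mg/h

1.718 mg/h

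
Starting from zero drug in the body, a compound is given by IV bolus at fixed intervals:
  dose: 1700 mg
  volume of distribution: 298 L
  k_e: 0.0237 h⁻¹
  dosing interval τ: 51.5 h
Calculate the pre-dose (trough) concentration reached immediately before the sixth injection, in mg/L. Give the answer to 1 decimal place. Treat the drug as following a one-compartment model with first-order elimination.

2.4 mg/L

C₀ per dose = Dose / Vd = 1700 / 298 = 5.705 mg/L
Fraction remaining after one interval: r = e^(−kτ) = e^(−0.02370 × 51.5) = 0.2951
Before dose 6, 5 doses have been given (aged 1τ, 2τ, 3τ, 4τ, 5τ).
C_trough = C₀ × (r + r² + … + r^5) = C₀ × r(1−r^5)/(1−r)
        = 5.705 × 0.2951 × (1 − 0.002238) / (1 − 0.2951) = 2.383 mg/L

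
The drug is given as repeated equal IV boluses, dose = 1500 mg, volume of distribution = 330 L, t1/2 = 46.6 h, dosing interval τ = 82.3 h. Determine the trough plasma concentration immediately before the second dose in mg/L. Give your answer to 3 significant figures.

C₀ per dose = Dose / Vd = 1500 / 330 = 4.545 mg/L
k = ln2 / t½ = 0.693147 / 46.6 = 0.01487 h⁻¹
Fraction remaining after one interval: r = e^(−kτ) = e^(−0.01487 × 82.3) = 0.2941
Before dose 2, 1 dose has been given (aged 1τ).
C_trough = C₀ × r = 4.545 × 0.2941 = 1.337 mg/L

1.34 mg/L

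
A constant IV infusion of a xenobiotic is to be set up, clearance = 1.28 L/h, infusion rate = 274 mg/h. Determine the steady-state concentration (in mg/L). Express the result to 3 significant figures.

214 mg/L

At steady state Css = R₀ / CL = 274 / 1.280 = 214.1 mg/L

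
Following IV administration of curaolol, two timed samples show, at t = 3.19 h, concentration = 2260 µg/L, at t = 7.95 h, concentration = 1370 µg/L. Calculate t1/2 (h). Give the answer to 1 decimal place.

k = ln(C₁/C₂) / (t₂ − t₁) = ln(2260/1370) / (7.95 − 3.19)
  = 0.5006 / 4.760 = 0.1052 h⁻¹
t½ = ln2 / k = 0.693147 / 0.1052 = 6.589 h

6.6 h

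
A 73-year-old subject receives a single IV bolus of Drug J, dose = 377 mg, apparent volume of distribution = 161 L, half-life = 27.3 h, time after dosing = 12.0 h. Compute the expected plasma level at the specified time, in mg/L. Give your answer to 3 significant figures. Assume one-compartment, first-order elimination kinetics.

C₀ = Dose / Vd = 377.0 / 161 = 2.342 mg/L
k = ln2 / t½ = 0.693147 / 27.3 = 0.02539 h⁻¹
C = C₀ · e^(−k·t) = 2.342 × e^(−0.02539 × 12.0)
  = 2.342 × 0.7374 = 1.727 mg/L

1.73 mg/L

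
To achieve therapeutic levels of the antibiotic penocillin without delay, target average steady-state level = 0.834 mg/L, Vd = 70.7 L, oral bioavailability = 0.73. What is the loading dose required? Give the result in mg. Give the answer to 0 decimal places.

LD = Css × Vd / F = 0.834 × 70.7 / 0.73 = 80.77 mg

81 mg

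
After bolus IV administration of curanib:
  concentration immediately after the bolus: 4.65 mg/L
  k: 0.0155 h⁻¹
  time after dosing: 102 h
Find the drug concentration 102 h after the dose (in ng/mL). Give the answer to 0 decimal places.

C = C₀ · e^(−k·t) = 4.650 × e^(−0.01550 × 102)
  = 4.650 × 0.2058 = 0.9570 mg/L
Convert: 0.9570 mg/L × 1000 = 957.0 ng/mL

957 ng/mL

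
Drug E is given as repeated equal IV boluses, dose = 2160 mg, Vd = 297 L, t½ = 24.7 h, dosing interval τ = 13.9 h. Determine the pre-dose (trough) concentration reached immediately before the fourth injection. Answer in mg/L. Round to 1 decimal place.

C₀ per dose = Dose / Vd = 2160 / 297 = 7.273 mg/L
k = ln2 / t½ = 0.693147 / 24.7 = 0.02806 h⁻¹
Fraction remaining after one interval: r = e^(−kτ) = e^(−0.02806 × 13.9) = 0.6770
Before dose 4, 3 doses have been given (aged 1τ, 2τ, 3τ).
C_trough = C₀ × (r + r² + … + r^3) = C₀ × r(1−r^3)/(1−r)
        = 7.273 × 0.6770 × (1 − 0.3103) / (1 − 0.6770) = 10.51 mg/L

10.5 mg/L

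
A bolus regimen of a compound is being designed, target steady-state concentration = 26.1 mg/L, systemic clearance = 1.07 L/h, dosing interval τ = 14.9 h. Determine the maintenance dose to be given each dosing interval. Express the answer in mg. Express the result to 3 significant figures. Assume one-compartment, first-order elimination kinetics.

416 mg

At steady state, Dose/τ = Css × CL.
Dose = Css × CL × τ = 26.1 × 1.070 × 14.9 = 416.1 mg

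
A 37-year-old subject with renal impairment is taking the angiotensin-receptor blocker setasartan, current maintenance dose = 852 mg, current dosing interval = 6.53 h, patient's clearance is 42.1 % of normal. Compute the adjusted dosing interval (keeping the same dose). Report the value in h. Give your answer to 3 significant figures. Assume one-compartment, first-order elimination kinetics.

To keep the same average steady-state level, dosing rate must scale with clearance.
CL ratio = 42.1 / 100 = 0.4210
New interval (same dose) = 6.53 / 0.4210 = 15.51 h

15.5 h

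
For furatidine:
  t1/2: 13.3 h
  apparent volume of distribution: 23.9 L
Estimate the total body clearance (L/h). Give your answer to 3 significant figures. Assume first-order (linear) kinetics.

k = ln2 / t½ = 0.693147 / 13.3 = 0.05212 h⁻¹
CL = k × Vd = 0.05212 × 23.9 = 1.246 L/h

1.25 L/h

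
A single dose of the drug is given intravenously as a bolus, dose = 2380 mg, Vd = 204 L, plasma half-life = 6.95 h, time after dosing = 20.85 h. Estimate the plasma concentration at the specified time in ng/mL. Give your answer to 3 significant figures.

1460 ng/mL

C₀ = Dose / Vd = 2380 / 204 = 11.67 mg/L
k = ln2 / t½ = 0.693147 / 6.95 = 0.09973 h⁻¹
t / t½ = 20.85 / 6.95 = 3 half-lives
C = C₀ × (1/2)^3 = 11.67 × 0.1250 = 1.459 mg/L
Convert: 1.459 mg/L × 1000 = 1459 ng/mL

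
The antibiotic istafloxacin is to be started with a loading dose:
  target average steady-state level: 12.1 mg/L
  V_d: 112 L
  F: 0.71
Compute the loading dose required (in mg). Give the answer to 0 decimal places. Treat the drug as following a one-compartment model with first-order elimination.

1909 mg

LD = Css × Vd / F = 12.1 × 112 / 0.71 = 1909 mg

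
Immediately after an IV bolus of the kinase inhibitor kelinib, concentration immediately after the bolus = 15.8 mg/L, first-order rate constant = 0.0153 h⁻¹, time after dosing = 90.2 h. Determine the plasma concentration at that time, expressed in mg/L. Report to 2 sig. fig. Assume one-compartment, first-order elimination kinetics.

4.0 mg/L

C = C₀ · e^(−k·t) = 15.80 × e^(−0.01530 × 90.2)
  = 15.80 × 0.2516 = 3.975 mg/L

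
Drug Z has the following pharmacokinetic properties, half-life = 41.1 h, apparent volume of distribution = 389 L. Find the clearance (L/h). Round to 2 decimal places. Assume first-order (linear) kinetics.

k = ln2 / t½ = 0.693147 / 41.1 = 0.01686 h⁻¹
CL = k × Vd = 0.01686 × 389 = 6.559 L/h

6.56 L/h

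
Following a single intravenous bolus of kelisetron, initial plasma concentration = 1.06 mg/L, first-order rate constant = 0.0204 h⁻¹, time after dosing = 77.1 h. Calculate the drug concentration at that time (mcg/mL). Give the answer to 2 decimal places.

0.22 mcg/mL

C = C₀ · e^(−k·t) = 1.060 × e^(−0.02040 × 77.1)
  = 1.060 × 0.2075 = 0.2200 mg/L
(0.2200 mg/L = 0.2200 mcg/mL)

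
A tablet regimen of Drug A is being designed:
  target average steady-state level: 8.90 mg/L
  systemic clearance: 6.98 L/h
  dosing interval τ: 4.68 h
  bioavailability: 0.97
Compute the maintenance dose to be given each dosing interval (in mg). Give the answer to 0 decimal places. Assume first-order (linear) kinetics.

At steady state, F × (Dose/τ) = Css × CL.
Dose = Css × CL × τ / F = 8.90 × 6.980 × 4.68 / 0.97 = 299.7 mg

300 mg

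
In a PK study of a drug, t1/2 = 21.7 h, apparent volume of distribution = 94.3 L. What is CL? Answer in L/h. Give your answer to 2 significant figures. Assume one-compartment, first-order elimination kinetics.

3.0 L/h

k = ln2 / t½ = 0.693147 / 21.7 = 0.03194 h⁻¹
CL = k × Vd = 0.03194 × 94.3 = 3.012 L/h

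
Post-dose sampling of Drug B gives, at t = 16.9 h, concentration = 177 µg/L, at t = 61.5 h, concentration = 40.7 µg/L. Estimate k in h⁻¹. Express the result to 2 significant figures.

0.033 h⁻¹

k = ln(C₁/C₂) / (t₂ − t₁) = ln(177/40.7) / (61.5 − 16.9)
  = 1.470 / 44.60 = 0.03296 h⁻¹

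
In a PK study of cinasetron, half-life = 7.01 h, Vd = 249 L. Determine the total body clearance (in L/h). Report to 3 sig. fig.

k = ln2 / t½ = 0.693147 / 7.01 = 0.09888 h⁻¹
CL = k × Vd = 0.09888 × 249 = 24.62 L/h

24.6 L/h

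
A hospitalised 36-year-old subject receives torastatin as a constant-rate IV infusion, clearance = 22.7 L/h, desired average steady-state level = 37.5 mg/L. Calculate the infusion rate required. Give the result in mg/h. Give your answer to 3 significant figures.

At steady state, infusion rate R₀ = Css × CL = 37.5 × 22.70 = 851.3 mg/h

851 mg/h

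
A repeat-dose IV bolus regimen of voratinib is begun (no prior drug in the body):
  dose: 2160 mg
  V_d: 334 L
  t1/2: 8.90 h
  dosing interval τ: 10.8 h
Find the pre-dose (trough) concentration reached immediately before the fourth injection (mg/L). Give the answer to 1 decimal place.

4.5 mg/L

C₀ per dose = Dose / Vd = 2160 / 334 = 6.467 mg/L
k = ln2 / t½ = 0.693147 / 8.90 = 0.07788 h⁻¹
Fraction remaining after one interval: r = e^(−kτ) = e^(−0.07788 × 10.8) = 0.4312
Before dose 4, 3 doses have been given (aged 1τ, 2τ, 3τ).
C_trough = C₀ × (r + r² + … + r^3) = C₀ × r(1−r^3)/(1−r)
        = 6.467 × 0.4312 × (1 − 0.08017) / (1 − 0.4312) = 4.510 mg/L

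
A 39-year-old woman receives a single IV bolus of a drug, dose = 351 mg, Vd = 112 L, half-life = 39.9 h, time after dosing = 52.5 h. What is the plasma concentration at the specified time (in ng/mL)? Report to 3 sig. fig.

1260 ng/mL

C₀ = Dose / Vd = 351.0 / 112 = 3.134 mg/L
k = ln2 / t½ = 0.693147 / 39.9 = 0.01737 h⁻¹
C = C₀ · e^(−k·t) = 3.134 × e^(−0.01737 × 52.5)
  = 3.134 × 0.4018 = 1.259 mg/L
Convert: 1.259 mg/L × 1000 = 1259 ng/mL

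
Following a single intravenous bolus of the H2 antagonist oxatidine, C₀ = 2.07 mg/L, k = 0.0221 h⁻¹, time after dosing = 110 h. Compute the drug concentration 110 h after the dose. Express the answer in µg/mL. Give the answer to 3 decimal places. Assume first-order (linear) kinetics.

0.182 µg/mL

C = C₀ · e^(−k·t) = 2.070 × e^(−0.02210 × 110)
  = 2.070 × 0.08795 = 0.1821 mg/L
(0.1821 mg/L = 0.1821 µg/mL)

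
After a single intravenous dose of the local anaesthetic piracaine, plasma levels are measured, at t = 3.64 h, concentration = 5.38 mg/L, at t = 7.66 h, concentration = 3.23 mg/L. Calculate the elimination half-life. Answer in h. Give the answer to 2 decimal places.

k = ln(C₁/C₂) / (t₂ − t₁) = ln(5.38/3.23) / (7.66 − 3.64)
  = 0.5102 / 4.020 = 0.1269 h⁻¹
t½ = ln2 / k = 0.693147 / 0.1269 = 5.462 h

5.46 h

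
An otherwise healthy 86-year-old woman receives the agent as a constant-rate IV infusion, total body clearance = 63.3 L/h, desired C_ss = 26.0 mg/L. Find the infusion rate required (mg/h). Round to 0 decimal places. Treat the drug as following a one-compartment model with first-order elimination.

At steady state, infusion rate R₀ = Css × CL = 26.0 × 63.30 = 1646 mg/h

1646 mg/h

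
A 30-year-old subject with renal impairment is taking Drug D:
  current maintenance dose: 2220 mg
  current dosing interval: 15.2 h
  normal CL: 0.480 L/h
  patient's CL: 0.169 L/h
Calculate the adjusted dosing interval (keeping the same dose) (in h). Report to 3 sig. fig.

43.2 h

To keep the same average steady-state level, dosing rate must scale with clearance.
CL ratio = 0.169 / 0.480 = 0.3521
New interval (same dose) = 15.2 / 0.3521 = 43.17 h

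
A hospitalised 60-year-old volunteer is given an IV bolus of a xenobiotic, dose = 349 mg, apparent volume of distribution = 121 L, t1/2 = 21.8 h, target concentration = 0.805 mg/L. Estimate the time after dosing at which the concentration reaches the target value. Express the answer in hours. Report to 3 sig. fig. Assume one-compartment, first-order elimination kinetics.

40.1 h

C₀ = Dose / Vd = 349.0 / 121 = 2.884 mg/L
k = ln2 / t½ = 0.693147 / 21.8 = 0.03180 h⁻¹
t = ln(C₀ / C) / k = ln(2.884 / 0.805) / 0.03180
  = ln(3.583) / 0.03180 = 1.276 / 0.03180 = 40.13 h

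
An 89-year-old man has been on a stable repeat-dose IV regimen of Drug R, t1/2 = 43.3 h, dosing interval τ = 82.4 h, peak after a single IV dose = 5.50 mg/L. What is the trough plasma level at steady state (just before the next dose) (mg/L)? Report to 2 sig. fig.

k = ln2 / t½ = 0.693147 / 43.3 = 0.01601 h⁻¹
e^(−kτ) = e^(−0.01601 × 82.4) = 0.2673
Accumulation ratio R = 1 / (1 − e^(−kτ)) = 1 / (1 − 0.2673) = 1.365
Steady-state trough = C₀ × R × e^(−kτ) = 5.50 × 1.365 × 0.2673 = 2.007 mg/L

2.0 mg/L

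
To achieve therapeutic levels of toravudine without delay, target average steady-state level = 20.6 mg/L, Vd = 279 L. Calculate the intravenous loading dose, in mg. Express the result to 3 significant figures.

5750 mg

LD = Css × Vd = 20.6 × 279 = 5747 mg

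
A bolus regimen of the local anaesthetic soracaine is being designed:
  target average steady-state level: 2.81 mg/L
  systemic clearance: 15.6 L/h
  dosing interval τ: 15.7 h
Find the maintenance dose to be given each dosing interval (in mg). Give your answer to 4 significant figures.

688.2 mg

At steady state, Dose/τ = Css × CL.
Dose = Css × CL × τ = 2.81 × 15.60 × 15.7 = 688.2 mg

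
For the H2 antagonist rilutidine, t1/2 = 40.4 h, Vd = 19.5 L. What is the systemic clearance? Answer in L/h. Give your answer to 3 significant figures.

0.335 L/h

k = ln2 / t½ = 0.693147 / 40.4 = 0.01716 h⁻¹
CL = k × Vd = 0.01716 × 19.5 = 0.3346 L/h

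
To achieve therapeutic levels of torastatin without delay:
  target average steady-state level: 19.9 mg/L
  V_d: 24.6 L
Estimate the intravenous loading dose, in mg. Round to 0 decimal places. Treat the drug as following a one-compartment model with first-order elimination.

490 mg

LD = Css × Vd = 19.9 × 24.6 = 489.5 mg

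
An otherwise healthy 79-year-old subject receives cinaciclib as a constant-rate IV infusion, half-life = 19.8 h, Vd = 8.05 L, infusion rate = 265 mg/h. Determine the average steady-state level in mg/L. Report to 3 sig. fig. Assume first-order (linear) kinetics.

k = ln2 / t½ = 0.693147 / 19.8 = 0.03501 h⁻¹
CL = k × Vd = 0.03501 × 8.05 = 0.2818 L/h
At steady state Css = R₀ / CL = 265 / 0.2818 = 940.4 mg/L

940 mg/L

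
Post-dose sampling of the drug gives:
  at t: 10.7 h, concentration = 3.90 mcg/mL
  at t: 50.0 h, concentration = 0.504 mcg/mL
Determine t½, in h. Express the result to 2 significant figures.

k = ln(C₁/C₂) / (t₂ − t₁) = ln(3.90/0.504) / (50.0 − 10.7)
  = 2.046 / 39.30 = 0.05206 h⁻¹
t½ = ln2 / k = 0.693147 / 0.05206 = 13.31 h

13 h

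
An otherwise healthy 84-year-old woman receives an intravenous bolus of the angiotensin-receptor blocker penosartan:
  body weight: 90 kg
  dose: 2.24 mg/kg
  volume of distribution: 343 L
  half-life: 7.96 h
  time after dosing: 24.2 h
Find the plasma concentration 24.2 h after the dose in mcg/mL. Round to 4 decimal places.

0.0715 mcg/mL

Total dose = 2.24 × 90 = 201.6 mg
C₀ = Dose / Vd = 201.6 / 343 = 0.5878 mg/L
k = ln2 / t½ = 0.693147 / 7.96 = 0.08708 h⁻¹
C = C₀ · e^(−k·t) = 0.5878 × e^(−0.08708 × 24.2)
  = 0.5878 × 0.1216 = 0.07148 mg/L
(0.07148 mg/L = 0.07148 mcg/mL)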